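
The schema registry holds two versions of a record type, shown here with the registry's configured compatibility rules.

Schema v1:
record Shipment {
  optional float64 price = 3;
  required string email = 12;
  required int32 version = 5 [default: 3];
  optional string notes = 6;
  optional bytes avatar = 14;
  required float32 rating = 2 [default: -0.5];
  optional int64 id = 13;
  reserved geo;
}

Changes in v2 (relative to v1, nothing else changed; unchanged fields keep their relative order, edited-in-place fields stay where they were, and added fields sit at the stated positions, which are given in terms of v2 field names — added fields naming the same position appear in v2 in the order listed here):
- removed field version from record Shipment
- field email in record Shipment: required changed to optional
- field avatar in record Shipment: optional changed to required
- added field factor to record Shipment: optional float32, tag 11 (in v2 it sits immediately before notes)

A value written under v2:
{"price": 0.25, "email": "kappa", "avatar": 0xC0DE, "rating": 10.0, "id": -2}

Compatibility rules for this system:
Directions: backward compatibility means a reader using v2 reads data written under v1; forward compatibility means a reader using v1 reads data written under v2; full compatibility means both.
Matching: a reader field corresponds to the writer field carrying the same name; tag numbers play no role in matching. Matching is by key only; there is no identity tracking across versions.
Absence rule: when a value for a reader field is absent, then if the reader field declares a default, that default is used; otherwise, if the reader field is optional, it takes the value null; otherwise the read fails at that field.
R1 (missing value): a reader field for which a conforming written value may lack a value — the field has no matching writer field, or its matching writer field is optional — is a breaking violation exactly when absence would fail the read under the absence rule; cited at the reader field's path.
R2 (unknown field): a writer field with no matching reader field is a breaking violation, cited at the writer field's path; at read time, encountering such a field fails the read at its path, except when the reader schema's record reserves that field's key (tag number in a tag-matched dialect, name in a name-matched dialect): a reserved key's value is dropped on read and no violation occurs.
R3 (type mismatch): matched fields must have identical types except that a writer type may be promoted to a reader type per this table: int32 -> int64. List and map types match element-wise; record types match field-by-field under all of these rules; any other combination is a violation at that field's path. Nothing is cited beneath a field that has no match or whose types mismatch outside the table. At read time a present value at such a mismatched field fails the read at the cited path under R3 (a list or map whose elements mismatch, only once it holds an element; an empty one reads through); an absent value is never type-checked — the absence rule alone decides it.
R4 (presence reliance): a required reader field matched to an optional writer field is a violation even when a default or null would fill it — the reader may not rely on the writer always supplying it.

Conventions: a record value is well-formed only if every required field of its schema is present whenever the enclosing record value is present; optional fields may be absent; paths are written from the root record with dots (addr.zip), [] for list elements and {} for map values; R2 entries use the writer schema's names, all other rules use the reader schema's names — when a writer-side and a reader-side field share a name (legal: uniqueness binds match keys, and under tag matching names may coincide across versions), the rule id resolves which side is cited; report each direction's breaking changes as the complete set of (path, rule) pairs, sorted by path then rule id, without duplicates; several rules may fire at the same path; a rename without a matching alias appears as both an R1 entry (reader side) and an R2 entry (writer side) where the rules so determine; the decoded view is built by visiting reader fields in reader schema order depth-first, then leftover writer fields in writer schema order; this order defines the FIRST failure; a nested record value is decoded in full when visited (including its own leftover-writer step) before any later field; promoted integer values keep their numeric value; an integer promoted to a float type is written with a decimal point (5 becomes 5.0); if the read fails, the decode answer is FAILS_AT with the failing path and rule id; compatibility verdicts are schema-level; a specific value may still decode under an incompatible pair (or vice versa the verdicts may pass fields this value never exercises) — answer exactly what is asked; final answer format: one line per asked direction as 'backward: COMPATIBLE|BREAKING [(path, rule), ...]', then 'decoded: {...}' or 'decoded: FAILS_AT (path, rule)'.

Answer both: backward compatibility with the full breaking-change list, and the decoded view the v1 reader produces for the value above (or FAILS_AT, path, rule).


backward: BREAKING [(avatar, R1), (avatar, R4), (version, R2)]; decoded: {"price": 0.25, "email": "kappa", "version": 3, "notes": null, "avatar": 0xC0DE, "rating": 10.0, "id": -2}

in Shipment below, arrows point writer -> reader
checking backward for Shipment: reader v2 against writer v1:
  price <- price (float64 -> float64, writer optional)
  email <- email (string -> string, writer required)
  factor has no writer counterpart
  notes <- notes (string -> string, writer optional)
  avatar <- avatar (bytes -> bytes, writer optional)
  rating <- rating (float32 -> float32, writer required)
  id <- id (int64 -> int64, writer optional)
  leftover writer field: version
  violation R1 at avatar
  violation R4 at avatar
  violation R2 at version
  => 3 violation(s): backward is BREAKING for Shipment
decode (reader v1):
  price := 0.25
  email := "kappa"
  version := 3 (no value, default fills)
  notes := null (not supplied -> null)
  avatar := 0xC0DE
  rating := 10.0
  id := -2
  => decoded: {"price": 0.25, "email": "kappa", "version": 3, "notes": null, "avatar": 0xC0DE, "rating": 10.0, "id": -2}
ruling out the remaining Shipment differences:
  field email in record Shipment: required changed to optional -> matters only for Shipment's forward compatibility — outside the asked direction
  added field factor to record Shipment: optional float32, tag 11 (in v2 it sits immediately before notes) -> matters only for Shipment's forward compatibility — outside the asked direction


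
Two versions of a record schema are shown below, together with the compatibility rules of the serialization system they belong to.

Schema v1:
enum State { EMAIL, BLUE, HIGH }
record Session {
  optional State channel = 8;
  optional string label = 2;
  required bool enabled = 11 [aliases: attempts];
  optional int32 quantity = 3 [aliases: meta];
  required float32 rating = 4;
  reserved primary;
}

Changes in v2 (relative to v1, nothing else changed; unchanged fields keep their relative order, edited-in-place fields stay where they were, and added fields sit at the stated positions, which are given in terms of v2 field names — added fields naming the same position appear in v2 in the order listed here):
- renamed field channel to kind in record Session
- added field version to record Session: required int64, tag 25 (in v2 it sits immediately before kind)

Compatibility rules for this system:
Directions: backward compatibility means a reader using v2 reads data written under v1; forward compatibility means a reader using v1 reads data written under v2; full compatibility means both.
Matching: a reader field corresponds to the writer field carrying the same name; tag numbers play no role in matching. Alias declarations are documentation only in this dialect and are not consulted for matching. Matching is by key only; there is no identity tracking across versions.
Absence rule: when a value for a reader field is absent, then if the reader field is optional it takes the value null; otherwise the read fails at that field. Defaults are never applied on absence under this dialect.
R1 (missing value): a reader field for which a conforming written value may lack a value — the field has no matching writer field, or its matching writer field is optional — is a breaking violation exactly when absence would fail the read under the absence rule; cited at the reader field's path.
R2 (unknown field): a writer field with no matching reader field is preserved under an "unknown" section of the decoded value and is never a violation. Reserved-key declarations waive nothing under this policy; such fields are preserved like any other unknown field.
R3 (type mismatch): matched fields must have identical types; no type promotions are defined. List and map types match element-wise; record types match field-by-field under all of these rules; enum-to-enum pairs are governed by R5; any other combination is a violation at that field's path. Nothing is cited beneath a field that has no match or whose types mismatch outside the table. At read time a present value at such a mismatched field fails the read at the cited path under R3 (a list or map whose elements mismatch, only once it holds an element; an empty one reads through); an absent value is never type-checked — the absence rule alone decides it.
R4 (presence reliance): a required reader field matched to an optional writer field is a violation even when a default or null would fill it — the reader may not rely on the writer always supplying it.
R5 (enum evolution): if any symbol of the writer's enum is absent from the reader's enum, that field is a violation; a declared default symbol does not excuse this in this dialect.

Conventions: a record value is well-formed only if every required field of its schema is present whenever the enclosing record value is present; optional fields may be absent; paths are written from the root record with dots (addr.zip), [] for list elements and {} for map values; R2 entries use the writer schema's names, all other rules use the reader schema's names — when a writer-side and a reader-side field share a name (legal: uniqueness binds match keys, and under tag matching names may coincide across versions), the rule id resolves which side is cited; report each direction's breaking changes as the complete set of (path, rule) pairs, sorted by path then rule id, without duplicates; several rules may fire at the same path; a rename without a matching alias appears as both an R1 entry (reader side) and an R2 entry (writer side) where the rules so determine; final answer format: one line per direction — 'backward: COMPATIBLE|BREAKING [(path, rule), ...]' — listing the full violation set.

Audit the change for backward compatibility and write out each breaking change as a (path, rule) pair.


each type pair in Session: writer, then reader
backward on Session — v2 reading data written by v1:
  version has no writer counterpart
  kind has no writer counterpart
  writer optional, string -> string: reader label maps from writer label
  writer required, bool -> bool: reader enabled maps from writer enabled
  writer optional, int32 -> int32: reader quantity maps from writer quantity
  writer required, float32 -> float32: reader rating maps from writer rating
  writer channel: unknown to reader
  R1 fires at version
  => 1 violation(s): backward is BREAKING for Session
the other Session changes do not affect what is asked:
  renamed field channel to kind in record Session -> inert for the asked Session verdict: nothing fires

backward: BREAKING [(version, R1)]


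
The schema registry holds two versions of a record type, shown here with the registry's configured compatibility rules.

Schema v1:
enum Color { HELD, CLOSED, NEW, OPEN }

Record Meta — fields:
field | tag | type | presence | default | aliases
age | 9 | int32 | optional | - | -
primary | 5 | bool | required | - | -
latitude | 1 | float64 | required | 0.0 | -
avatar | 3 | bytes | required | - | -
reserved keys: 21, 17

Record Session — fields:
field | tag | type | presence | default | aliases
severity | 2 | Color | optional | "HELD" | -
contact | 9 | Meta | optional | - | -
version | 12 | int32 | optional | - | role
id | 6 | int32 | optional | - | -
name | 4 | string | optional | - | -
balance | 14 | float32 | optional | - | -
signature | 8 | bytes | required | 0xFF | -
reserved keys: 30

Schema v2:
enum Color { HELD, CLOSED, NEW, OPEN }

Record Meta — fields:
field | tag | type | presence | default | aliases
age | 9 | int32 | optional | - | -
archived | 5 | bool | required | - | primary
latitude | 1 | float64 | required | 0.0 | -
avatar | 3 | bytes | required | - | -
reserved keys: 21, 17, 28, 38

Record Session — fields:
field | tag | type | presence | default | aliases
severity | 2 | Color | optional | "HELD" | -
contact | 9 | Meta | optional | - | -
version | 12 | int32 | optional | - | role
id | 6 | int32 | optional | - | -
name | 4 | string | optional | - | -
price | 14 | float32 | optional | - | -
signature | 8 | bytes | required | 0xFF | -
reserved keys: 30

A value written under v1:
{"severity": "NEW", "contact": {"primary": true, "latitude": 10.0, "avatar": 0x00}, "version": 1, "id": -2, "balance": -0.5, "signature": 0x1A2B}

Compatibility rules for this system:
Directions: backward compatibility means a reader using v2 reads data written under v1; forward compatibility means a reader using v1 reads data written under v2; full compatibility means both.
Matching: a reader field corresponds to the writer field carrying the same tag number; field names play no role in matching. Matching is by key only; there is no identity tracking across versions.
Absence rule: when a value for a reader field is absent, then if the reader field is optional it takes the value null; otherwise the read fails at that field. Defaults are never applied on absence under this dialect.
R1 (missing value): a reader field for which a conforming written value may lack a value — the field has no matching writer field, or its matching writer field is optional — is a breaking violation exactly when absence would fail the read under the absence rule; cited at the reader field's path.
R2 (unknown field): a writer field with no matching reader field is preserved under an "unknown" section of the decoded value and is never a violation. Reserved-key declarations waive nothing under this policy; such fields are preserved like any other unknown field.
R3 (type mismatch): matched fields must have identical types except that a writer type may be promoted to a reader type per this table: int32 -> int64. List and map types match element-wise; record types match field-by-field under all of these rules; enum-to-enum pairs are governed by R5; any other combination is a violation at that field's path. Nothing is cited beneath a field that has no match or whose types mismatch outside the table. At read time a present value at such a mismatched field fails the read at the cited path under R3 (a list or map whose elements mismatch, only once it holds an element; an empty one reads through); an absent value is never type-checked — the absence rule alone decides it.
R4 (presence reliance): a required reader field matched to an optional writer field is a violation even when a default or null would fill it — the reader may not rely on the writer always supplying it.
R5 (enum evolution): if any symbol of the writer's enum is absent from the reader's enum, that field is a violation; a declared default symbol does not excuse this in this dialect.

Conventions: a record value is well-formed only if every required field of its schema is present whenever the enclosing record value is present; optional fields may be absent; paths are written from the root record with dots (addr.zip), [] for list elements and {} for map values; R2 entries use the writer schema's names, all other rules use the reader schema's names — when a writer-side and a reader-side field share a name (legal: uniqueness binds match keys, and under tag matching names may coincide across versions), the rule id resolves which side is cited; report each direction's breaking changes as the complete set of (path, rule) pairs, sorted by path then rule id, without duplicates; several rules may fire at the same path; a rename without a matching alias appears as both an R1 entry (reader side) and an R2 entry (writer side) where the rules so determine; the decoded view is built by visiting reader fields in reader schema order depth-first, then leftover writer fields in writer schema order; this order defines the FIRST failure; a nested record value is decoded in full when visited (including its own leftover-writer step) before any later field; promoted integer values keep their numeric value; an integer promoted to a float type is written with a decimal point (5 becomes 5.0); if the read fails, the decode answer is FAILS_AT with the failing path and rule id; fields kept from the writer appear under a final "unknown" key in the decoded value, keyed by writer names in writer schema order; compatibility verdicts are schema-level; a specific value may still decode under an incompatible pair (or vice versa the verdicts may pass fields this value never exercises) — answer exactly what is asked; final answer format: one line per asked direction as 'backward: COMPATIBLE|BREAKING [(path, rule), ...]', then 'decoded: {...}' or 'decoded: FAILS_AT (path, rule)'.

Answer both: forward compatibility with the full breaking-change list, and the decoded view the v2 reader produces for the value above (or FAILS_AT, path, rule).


each type pair in Session: writer, then reader
forward on Session — v1 reading data written by v2:
  Color -> Color, writer optional: severity aligns to severity
  Meta -> Meta, writer optional: contact aligns to contact
  int32 -> int32, writer optional: version aligns to version
  int32 -> int32, writer optional: id aligns to id
  string -> string, writer optional: name aligns to name
  float32 -> float32, writer optional: balance aligns to price
  bytes -> bytes, writer required: signature aligns to signature
  int32 -> int32, writer optional: contact.age aligns to contact.age
  bool -> bool, writer required: contact.primary aligns to contact.archived
  float64 -> float64, writer required: contact.latitude aligns to contact.latitude
  bytes -> bytes, writer required: contact.avatar aligns to contact.avatar
  => no violations; forward on Session: COMPATIBLE
decoding the Session value with the v2 reader:
  severity := "NEW"
  contact.age := null (missing; optional => null)
  contact.archived := true (from writer primary)
  contact.latitude := 10.0
  contact.avatar := 0x00
  version := 1
  id := -2
  name := null (missing; optional => null)
  price := -0.5 (from writer balance)
  signature := 0x1A2B
  => decoded: {"severity": "NEW", "contact": {"age": null, "archived": true, "latitude": 10.0, "avatar": 0x00}, "version": 1, "id": -2, "name": null, "price": -0.5, "signature": 0x1A2B}

forward: COMPATIBLE []; decoded: {"severity": "NEW", "contact": {"age": null, "archived": true, "latitude": 10.0, "avatar": 0x00}, "version": 1, "id": -2, "name": null, "price": -0.5, "signature": 0x1A2B}


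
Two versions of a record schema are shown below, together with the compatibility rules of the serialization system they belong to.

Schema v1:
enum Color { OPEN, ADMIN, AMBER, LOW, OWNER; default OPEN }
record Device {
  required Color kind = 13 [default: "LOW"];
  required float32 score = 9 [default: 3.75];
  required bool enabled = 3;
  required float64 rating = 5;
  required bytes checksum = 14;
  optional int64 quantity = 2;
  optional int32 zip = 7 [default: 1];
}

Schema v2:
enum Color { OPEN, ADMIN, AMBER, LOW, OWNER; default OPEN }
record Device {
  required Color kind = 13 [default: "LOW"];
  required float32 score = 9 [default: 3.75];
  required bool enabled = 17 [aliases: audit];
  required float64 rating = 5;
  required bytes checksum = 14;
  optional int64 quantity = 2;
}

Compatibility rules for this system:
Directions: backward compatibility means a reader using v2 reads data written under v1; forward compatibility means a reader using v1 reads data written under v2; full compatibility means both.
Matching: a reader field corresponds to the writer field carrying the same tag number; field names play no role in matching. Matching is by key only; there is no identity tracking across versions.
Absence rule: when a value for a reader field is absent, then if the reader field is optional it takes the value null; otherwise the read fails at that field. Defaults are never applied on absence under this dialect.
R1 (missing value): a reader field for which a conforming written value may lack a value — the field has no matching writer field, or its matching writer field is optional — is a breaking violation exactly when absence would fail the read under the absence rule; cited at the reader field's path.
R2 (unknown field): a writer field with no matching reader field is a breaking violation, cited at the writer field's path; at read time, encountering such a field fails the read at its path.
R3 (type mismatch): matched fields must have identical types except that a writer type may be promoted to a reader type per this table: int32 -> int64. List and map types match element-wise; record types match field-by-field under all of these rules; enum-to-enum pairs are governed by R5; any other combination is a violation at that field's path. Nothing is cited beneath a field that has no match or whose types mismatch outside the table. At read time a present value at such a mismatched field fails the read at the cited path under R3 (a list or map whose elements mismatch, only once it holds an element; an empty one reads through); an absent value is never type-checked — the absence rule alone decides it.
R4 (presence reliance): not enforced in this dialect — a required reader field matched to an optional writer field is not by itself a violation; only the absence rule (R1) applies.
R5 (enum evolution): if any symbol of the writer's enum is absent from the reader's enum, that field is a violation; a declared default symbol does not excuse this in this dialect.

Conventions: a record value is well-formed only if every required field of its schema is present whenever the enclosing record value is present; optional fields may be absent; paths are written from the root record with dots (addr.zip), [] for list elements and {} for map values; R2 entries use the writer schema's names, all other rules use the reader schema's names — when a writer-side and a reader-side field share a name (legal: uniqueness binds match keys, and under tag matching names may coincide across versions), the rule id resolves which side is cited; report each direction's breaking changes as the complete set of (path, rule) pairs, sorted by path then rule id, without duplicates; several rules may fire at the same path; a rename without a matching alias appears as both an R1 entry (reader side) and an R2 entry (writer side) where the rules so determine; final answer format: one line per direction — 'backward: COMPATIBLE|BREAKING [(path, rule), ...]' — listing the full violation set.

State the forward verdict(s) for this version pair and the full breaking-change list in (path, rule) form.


forward: BREAKING [(enabled, R1), (enabled, R2)]

each type pair in Device: writer, then reader
forward analysis of Device with v1 as reader and v2 as writer:
  Color -> Color, writer required: kind aligns to kind
  float32 -> float32, writer required: score aligns to score
  enabled has no writer counterpart
  float64 -> float64, writer required: rating aligns to rating
  bytes -> bytes, writer required: checksum aligns to checksum
  int64 -> int64, writer optional: quantity aligns to quantity
  zip has no writer counterpart
  writer field enabled has no reader counterpart
  R1 fires at enabled
  R2 fires at enabled
  => 2 violation(s): forward is BREAKING for Device
the other Device changes do not affect what is asked:
  removed field zip from record Device -> fires only in the backward direction of Device, which is not asked here


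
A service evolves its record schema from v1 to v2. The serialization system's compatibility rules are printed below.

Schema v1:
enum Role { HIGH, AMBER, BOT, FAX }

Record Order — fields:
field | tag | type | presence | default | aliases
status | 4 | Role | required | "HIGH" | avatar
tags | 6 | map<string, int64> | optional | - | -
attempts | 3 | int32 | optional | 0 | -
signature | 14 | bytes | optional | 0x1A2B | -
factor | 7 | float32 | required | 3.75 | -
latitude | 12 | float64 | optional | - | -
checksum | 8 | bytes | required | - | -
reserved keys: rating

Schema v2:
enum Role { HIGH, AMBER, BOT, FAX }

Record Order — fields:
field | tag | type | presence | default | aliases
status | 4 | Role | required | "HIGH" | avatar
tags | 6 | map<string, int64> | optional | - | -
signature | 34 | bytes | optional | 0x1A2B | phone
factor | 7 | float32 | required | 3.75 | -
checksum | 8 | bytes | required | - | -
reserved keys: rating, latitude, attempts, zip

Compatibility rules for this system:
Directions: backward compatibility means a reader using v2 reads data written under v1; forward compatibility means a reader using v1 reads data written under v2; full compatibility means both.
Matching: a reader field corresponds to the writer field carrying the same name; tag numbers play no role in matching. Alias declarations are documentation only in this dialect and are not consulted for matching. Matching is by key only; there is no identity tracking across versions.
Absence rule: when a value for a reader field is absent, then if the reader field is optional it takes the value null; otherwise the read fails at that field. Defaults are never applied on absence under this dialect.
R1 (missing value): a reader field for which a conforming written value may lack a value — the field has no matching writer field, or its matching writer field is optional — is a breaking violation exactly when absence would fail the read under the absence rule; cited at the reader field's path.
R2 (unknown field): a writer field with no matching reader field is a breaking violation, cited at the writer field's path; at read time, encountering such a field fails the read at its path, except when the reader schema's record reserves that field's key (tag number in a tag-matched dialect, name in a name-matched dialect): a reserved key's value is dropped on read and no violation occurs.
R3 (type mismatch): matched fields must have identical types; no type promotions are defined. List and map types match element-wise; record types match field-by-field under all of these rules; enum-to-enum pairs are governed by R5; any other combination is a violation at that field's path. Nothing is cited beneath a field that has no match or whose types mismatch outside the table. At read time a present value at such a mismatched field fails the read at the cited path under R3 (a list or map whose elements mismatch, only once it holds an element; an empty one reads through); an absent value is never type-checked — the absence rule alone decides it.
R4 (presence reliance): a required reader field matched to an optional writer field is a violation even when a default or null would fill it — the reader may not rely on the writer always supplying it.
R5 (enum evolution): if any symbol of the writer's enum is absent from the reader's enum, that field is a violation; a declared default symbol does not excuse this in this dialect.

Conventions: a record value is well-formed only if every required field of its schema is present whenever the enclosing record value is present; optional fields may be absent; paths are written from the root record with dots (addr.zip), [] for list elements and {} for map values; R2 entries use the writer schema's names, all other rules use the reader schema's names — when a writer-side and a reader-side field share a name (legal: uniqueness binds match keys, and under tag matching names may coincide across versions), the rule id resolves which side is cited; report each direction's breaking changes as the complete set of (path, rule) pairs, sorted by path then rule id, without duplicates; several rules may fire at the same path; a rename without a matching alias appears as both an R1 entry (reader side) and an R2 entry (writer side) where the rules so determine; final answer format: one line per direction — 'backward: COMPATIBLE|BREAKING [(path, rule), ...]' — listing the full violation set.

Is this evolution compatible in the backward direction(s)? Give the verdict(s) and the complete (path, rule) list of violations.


in Order below, arrows point writer -> reader
backward pass over Order, reader schema v2, writer schema v1:
  status <- status (Role -> Role, writer required)
  tags <- tags (map<string, int64> -> map<string, int64>, writer optional)
  signature <- signature (bytes -> bytes, writer optional)
  factor <- factor (float32 -> float32, writer required)
  checksum <- checksum (bytes -> bytes, writer required)
  attempts (writer side), unknown to reader
  latitude (writer side), unknown to reader
  => no violations; backward on Order: COMPATIBLE
checking off the Order differences that do not matter here:
  field signature in record Order: tag 14 changed to 34 -> inert for the asked Order verdict: nothing fires
  removed field latitude from record Order (its key "latitude" joins the reserved list) -> inert for the asked Order verdict: nothing fires
  removed field attempts from record Order (its key "attempts" joins the reserved list) -> inert for the asked Order verdict: nothing fires

backward: COMPATIBLE []


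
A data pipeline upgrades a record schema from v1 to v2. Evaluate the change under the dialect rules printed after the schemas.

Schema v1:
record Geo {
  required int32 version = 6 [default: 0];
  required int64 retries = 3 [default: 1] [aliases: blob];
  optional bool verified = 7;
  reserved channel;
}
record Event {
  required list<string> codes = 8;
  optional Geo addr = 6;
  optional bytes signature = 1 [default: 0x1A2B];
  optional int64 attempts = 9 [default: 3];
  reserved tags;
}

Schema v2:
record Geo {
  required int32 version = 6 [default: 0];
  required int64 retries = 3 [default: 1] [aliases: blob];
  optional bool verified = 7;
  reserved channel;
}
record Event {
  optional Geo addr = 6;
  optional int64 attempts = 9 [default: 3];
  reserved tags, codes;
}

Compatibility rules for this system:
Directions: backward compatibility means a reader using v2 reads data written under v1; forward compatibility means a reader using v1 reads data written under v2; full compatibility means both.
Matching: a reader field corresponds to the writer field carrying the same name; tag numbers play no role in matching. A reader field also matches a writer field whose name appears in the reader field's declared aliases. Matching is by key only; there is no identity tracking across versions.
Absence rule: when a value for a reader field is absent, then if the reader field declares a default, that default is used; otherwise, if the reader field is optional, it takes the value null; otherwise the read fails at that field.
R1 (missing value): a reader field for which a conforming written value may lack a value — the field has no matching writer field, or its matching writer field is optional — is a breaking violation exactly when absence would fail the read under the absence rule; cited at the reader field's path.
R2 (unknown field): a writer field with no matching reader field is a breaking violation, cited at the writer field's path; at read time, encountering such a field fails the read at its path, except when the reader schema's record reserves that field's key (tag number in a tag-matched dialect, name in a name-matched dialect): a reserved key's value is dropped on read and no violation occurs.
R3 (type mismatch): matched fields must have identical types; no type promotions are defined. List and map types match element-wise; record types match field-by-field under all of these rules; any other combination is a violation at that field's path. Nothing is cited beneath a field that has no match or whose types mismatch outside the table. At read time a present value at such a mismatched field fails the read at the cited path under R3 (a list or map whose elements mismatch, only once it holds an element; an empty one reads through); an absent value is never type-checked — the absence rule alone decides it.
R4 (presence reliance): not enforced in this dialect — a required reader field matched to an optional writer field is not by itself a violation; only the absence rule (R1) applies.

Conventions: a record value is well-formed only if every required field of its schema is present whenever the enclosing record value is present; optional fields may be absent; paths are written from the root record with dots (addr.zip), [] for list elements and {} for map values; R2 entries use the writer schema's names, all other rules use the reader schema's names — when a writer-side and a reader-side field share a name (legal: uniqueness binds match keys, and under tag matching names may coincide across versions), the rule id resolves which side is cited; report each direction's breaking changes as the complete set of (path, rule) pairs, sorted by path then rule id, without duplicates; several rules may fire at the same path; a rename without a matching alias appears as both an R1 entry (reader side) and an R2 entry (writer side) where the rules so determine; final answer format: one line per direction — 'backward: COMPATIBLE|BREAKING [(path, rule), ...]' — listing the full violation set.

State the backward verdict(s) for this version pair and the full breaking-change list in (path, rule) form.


arrows below run writer -> reader for Event
backward on Event — v2 reading data written by v1:
  addr: paired with writer addr (Geo -> Geo; writer optional)
  attempts: paired with writer attempts (int64 -> int64; writer optional)
  codes (writer side), unknown to reader
  signature (writer side), unknown to reader
  addr.version: paired with writer addr.version (int32 -> int32; writer required)
  addr.retries: paired with writer addr.retries (int64 -> int64; writer required)
  addr.verified: paired with writer addr.verified (bool -> bool; writer optional)
  rule R2 violated at signature
  => 1 violation(s): backward is BREAKING for Event
the rest of the Event diff is inert for this question:
  removed field codes from record Event (its key "codes" joins the reserved list) -> fires only in the forward direction of Event, which is not asked here

backward: BREAKING [(signature, R2)]


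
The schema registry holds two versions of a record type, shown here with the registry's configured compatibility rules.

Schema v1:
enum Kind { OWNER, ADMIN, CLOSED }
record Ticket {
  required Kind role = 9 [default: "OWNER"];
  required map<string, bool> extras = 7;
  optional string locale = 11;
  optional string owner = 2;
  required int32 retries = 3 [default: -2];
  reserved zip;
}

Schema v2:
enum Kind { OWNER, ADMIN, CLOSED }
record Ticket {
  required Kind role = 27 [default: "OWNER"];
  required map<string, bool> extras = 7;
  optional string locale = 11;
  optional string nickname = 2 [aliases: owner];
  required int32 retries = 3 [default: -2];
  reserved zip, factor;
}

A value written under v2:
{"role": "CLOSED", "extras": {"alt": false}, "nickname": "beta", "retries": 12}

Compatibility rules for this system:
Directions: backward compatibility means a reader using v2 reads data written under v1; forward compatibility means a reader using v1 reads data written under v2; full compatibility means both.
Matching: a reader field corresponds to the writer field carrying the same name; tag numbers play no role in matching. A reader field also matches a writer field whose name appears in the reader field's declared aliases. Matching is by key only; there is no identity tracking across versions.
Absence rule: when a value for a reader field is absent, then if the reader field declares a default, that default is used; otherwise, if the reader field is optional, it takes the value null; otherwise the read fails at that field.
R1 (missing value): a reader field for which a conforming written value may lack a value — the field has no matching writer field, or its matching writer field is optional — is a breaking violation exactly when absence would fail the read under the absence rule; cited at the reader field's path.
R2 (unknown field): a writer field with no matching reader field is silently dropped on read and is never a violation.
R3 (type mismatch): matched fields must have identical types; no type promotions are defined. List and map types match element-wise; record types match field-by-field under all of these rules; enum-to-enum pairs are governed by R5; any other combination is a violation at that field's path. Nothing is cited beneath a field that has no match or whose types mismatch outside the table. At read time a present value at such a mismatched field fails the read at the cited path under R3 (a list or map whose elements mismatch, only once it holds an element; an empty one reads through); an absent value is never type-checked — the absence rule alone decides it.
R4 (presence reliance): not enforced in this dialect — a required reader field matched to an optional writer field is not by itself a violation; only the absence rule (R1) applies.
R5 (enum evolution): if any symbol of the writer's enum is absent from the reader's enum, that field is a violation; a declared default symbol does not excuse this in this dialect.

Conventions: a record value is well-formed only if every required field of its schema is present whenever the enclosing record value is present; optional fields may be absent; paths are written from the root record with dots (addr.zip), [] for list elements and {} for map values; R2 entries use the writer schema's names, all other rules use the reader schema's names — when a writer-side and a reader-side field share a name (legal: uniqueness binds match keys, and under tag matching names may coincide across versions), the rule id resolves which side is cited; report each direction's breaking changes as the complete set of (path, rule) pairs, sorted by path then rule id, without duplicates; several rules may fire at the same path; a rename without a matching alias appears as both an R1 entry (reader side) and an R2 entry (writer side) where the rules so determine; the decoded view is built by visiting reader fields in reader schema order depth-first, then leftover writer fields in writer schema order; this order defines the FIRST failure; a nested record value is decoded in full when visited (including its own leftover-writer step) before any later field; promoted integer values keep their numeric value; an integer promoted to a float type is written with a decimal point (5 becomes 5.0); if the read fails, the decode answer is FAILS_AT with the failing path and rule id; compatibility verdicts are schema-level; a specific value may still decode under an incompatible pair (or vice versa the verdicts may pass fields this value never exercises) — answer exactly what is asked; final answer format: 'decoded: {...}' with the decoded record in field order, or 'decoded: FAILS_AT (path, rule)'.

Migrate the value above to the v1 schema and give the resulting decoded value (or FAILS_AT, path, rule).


in Ticket below, arrows point writer -> reader
decoding the Ticket value with the v1 reader:
  role := "CLOSED"
  extras := {"alt": false}
  locale := null (not supplied -> null)
  owner := null (not supplied -> null)
  retries := 12
  writer nickname: unmatched, discarded
  => decoded: {"role": "CLOSED", "extras": {"alt": false}, "locale": null, "owner": null, "retries": 12}
diffs on Ticket not affecting the asked answer:
  field role in record Ticket: tag 9 changed to 27 -> inert under this dialect — no rule fires on Ticket and the result does not move

decoded: {"role": "CLOSED", "extras": {"alt": false}, "locale": null, "owner": null, "retries": 12}


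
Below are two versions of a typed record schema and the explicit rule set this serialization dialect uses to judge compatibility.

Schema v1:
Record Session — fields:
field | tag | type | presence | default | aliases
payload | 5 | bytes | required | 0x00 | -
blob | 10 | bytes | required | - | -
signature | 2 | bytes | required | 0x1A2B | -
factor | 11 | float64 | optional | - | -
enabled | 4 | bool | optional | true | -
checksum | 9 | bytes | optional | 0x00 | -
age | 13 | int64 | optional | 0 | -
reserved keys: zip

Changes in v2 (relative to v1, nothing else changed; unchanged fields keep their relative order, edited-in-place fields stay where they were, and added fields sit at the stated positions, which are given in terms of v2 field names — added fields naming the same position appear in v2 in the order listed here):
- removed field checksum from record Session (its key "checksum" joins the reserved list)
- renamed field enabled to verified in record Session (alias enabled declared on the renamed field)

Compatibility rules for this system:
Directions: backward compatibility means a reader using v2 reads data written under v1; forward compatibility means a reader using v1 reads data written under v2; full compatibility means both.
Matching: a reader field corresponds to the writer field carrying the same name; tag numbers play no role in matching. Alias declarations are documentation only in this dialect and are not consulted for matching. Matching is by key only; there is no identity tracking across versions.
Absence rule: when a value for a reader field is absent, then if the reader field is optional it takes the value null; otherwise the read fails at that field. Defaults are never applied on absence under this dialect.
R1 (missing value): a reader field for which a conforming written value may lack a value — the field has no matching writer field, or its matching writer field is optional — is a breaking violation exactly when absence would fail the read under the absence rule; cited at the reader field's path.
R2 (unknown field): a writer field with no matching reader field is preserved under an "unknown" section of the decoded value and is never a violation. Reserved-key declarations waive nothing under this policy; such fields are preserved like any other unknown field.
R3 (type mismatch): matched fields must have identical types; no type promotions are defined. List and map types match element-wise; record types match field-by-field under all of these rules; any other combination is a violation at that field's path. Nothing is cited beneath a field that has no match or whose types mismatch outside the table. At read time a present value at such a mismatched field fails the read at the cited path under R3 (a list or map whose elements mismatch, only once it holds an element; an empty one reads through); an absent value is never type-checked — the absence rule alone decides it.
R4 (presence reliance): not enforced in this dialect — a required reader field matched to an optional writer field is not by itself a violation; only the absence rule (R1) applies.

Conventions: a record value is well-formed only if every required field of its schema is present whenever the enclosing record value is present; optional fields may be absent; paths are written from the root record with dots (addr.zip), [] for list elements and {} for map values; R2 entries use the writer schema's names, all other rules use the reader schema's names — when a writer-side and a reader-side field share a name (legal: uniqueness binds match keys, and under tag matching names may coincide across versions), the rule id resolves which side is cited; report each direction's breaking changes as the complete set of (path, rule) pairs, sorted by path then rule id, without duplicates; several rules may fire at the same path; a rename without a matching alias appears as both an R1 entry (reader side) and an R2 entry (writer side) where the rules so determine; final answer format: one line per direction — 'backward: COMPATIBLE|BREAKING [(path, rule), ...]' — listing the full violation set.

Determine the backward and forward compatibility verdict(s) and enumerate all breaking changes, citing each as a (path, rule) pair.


the writer's type comes first in each Session pair
backward on Session — v2 reading data written by v1:
  payload: bytes -> bytes, writer required; from payload
  blob: bytes -> bytes, writer required; from blob
  signature: bytes -> bytes, writer required; from signature
  factor: float64 -> float64, writer optional; from factor
  verified: no writer match
  age: int64 -> int64, writer optional; from age
  writer enabled: unknown to reader
  writer checksum: unknown to reader
  nothing fires on Session: backward is COMPATIBLE
forward on Session — v1 reading data written by v2:
  payload: bytes -> bytes, writer required; from payload
  blob: bytes -> bytes, writer required; from blob
  signature: bytes -> bytes, writer required; from signature
  factor: float64 -> float64, writer optional; from factor
  enabled: no writer match
  checksum: no writer match
  age: int64 -> int64, writer optional; from age
  writer verified: unknown to reader
  nothing fires on Session: forward is COMPATIBLE

backward: COMPATIBLE []; forward: COMPATIBLE []
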